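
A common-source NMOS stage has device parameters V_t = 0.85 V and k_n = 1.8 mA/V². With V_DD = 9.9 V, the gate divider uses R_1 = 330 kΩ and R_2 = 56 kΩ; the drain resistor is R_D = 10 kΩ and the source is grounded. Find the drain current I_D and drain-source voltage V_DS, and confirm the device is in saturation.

I_D ≈ 0.31 mA, V_DS ≈ 6.8 V

V_G = V_DD·R_2/(R_1+R_2) = 9.9×56/386 = 1.44 V. With the source grounded, V_GS = V_G = 1.44 V.
Assume saturation: I_D = (k_n/2)(V_GS − V_t)² = (1.8/2)×(1.44 − 0.85)² = 0.9×0.586² = 0.309 mA.
V_DS = V_DD − I_D·R_D = 9.9 − 0.309×10 = 6.81 V.
Saturation requires V_DS ≥ V_GS − V_t = 0.586 V; 6.81 ≥ 0.586 ✓.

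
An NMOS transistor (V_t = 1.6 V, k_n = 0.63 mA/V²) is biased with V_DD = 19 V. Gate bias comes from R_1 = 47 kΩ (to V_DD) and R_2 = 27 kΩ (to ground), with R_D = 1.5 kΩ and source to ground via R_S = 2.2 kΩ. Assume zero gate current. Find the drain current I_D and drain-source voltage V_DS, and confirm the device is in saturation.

V_G = V_DD·R_2/(R_1+R_2) = 19×27/74 = 6.93 V.
Assume saturation: I_D = (k_n/2)(V_GS − V_t)² with V_GS = V_G − I_D·R_S = 6.93 − 2.2·I_D.
Substituting gives 1.52·I_D² − 8.39·I_D + 8.96 = 0, with roots I_D = 1.45 or 4.05 mA.
The root I_D = 4.05 mA gives V_GS = -1.99 V ≤ V_t, so take I_D = 1.45 mA.
Then V_GS = 3.74 V and V_DS = V_DD − I_D(R_D+R_S) = 19 − 1.45×3.7 = 13.6 V.
Saturation requires V_DS ≥ V_GS − V_t = 2.14 V; 13.6 ≥ 2.14 ✓.

I_D ≈ 1.4 mA, V_DS ≈ 14 V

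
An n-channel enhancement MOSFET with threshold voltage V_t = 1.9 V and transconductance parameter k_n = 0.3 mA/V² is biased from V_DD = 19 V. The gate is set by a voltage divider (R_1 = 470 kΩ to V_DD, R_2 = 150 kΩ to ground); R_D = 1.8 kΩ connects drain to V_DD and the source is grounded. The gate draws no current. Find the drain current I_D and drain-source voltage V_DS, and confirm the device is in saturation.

V_G = V_DD·R_2/(R_1+R_2) = 19×150/620 = 4.6 V. With the source grounded, V_GS = V_G = 4.6 V.
Assume saturation: I_D = (k_n/2)(V_GS − V_t)² = (0.3/2)×(4.6 − 1.9)² = 0.15×2.7² = 1.09 mA.
V_DS = V_DD − I_D·R_D = 19 − 1.09×1.8 = 17 V.
Saturation requires V_DS ≥ V_GS − V_t = 2.7 V; 17 ≥ 2.7 ✓.

I_D ≈ 1.1 mA, V_DS ≈ 17 V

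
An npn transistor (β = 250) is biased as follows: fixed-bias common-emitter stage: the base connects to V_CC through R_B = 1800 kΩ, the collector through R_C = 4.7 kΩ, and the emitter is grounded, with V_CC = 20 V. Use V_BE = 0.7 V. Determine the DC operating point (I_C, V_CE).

Base loop: V_CC = I_B·R_B + V_BE, so I_B = (20 − 0.7)/1800 kΩ = 0.0107 mA.
In the active region I_C = β·I_B = 250 × 0.0107 = 2.68 mA.
Collector loop: V_CE = V_CC − I_C·R_C = 20 − 2.68×4.7 = 7.4 V.
Since V_CE = 7.4 V > V_CE(sat) ≈ 0.2 V, the transistor is in the active region as assumed.

I_C ≈ 2.7 mA, V_CE ≈ 7.4 V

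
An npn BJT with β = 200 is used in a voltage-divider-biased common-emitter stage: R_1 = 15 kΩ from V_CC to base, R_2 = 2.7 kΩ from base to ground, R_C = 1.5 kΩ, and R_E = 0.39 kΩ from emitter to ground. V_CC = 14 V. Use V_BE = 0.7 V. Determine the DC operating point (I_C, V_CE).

Thevenize the base divider: V_Th = V_CC·R_2/(R_1+R_2) = 14×2.7/17.7 = 2.14 V, R_Th = R_1‖R_2 = 2.29 kΩ.
Base-emitter loop: V_Th = I_B·R_Th + V_BE + (β+1)I_B·R_E, so I_B = (2.14 − 0.7) / (2.29 + 201×0.39) = 0.0178 mA.
I_C = β·I_B = 200×0.0178 = 3.56 mA, and I_E = (β+1)I_B = 3.58 mA.
V_CE = V_CC − I_C·R_C − I_E·R_E = 14 − 3.56×1.5 − 3.58×0.39 = 7.27 V.
V_CE = 7.27 V > 0.2 V confirms active-region operation.

I_C ≈ 3.6 mA, V_CE ≈ 7.3 V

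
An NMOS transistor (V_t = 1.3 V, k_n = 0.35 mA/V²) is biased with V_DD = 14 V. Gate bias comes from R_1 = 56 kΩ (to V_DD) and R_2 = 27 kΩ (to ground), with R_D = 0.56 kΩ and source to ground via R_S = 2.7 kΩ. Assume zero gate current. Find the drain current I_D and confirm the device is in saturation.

I_D ≈ 0.55 mA

V_G = V_DD·R_2/(R_1+R_2) = 14×27/83 = 4.55 V.
Assume saturation: I_D = (k_n/2)(V_GS − V_t)² with V_GS = V_G − I_D·R_S = 4.55 − 2.7·I_D.
Substituting gives 1.28·I_D² − 4.08·I_D + 1.85 = 0, with roots I_D = 0.549 or 2.65 mA.
The root I_D = 2.65 mA gives V_GS = -2.59 V ≤ V_t, so take I_D = 0.549 mA.
Then V_GS = 3.07 V and V_DS = V_DD − I_D(R_D+R_S) = 14 − 0.549×3.26 = 12.2 V.
Saturation requires V_DS ≥ V_GS − V_t = 1.77 V; 12.2 ≥ 1.77 ✓.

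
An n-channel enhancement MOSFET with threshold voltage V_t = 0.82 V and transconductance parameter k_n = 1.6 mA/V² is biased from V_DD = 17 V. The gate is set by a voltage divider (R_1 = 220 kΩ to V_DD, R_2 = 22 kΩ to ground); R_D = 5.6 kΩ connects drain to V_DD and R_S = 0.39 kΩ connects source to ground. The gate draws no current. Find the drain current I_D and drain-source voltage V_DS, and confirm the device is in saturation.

V_G = V_DD·R_2/(R_1+R_2) = 17×22/242 = 1.55 V.
Assume saturation: I_D = (k_n/2)(V_GS − V_t)² with V_GS = V_G − I_D·R_S = 1.55 − 0.39·I_D.
Substituting gives 0.122·I_D² − 1.45·I_D + 0.421 = 0, with roots I_D = 0.297 or 11.6 mA.
The root I_D = 11.6 mA gives V_GS = -2.99 V ≤ V_t, so take I_D = 0.297 mA.
Then V_GS = 1.43 V and V_DS = V_DD − I_D(R_D+R_S) = 17 − 0.297×5.99 = 15.2 V.
Saturation requires V_DS ≥ V_GS − V_t = 0.61 V; 15.2 ≥ 0.61 ✓.

I_D ≈ 0.3 mA, V_DS ≈ 15 V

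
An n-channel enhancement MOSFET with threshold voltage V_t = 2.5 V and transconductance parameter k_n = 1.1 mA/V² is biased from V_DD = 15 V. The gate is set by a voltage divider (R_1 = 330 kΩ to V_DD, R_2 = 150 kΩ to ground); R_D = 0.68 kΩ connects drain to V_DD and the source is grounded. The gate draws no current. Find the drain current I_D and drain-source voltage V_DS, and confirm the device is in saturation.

I_D ≈ 2.6 mA, V_DS ≈ 13 V

V_G = V_DD·R_2/(R_1+R_2) = 15×150/480 = 4.69 V. With the source grounded, V_GS = V_G = 4.69 V.
Assume saturation: I_D = (k_n/2)(V_GS − V_t)² = (1.1/2)×(4.69 − 2.5)² = 0.55×2.19² = 2.63 mA.
V_DS = V_DD − I_D·R_D = 15 − 2.63×0.68 = 13.2 V.
Saturation requires V_DS ≥ V_GS − V_t = 2.19 V; 13.2 ≥ 2.19 ✓.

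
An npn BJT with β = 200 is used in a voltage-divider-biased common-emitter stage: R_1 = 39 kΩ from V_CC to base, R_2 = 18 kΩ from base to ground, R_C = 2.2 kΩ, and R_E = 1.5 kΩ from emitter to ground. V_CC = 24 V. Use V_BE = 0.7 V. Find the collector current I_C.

I_C ≈ 4.4 mA

Thevenize the base divider: V_Th = V_CC·R_2/(R_1+R_2) = 24×18/57 = 7.58 V, R_Th = R_1‖R_2 = 12.3 kΩ.
Base-emitter loop: V_Th = I_B·R_Th + V_BE + (β+1)I_B·R_E, so I_B = (7.58 − 0.7) / (12.3 + 201×1.5) = 0.0219 mA.
I_C = β·I_B = 200×0.0219 = 4.38 mA, and I_E = (β+1)I_B = 4.41 mA.
V_CE = V_CC − I_C·R_C − I_E·R_E = 24 − 4.38×2.2 − 4.41×1.5 = 7.75 V.
V_CE = 7.75 V > 0.2 V confirms active-region operation.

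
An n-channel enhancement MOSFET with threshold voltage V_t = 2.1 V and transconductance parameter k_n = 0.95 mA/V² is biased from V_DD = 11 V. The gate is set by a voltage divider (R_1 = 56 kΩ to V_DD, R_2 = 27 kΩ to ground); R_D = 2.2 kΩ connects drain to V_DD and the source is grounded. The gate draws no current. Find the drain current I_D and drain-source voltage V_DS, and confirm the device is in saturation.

V_G = V_DD·R_2/(R_1+R_2) = 11×27/83 = 3.58 V. With the source grounded, V_GS = V_G = 3.58 V.
Assume saturation: I_D = (k_n/2)(V_GS − V_t)² = (0.95/2)×(3.58 − 2.1)² = 0.475×1.48² = 1.04 mA.
V_DS = V_DD − I_D·R_D = 11 − 1.04×2.2 = 8.72 V.
Saturation requires V_DS ≥ V_GS − V_t = 1.48 V; 8.72 ≥ 1.48 ✓.

I_D ≈ 1 mA, V_DS ≈ 8.7 V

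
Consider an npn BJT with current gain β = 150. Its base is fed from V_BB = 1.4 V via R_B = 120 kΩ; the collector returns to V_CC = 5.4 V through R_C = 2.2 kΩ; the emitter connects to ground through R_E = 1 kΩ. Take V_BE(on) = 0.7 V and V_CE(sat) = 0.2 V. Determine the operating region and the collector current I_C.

active; I_C ≈ 0.39 mA

Assume active. Base-emitter loop: I_B = (V_BB − V_BE)/(R_B + (β+1)R_E) = (1.4 − 0.7)/(120 + 151×1) = 0.00258 mA.
I_C = β·I_B = 150×0.00258 = 0.387 mA.
V_CE = V_CC − I_C·R_C − I_E·R_E = 5.4 − 0.387×2.2 − 0.39×1 = 4.16 V > V_CE(sat), so the active-region assumption holds.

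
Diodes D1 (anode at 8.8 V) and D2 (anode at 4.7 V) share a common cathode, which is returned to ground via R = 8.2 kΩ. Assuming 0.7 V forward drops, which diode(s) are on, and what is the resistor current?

Assume both conduct. Then node N would need to be at both 8.8−0.7 = 8.1 V and 4.7−0.7 = 4 V, which is impossible.
Assume only D1 conducts: V_N = 8.8 − 0.7 = 8.1 V, so I_R = 8.1/8.2 = 0.988 mA.
Check D2: its anode-to-cathode voltage is 4.7 − 8.1 = -3.4 V < 0.7 V, so it is off. The assumption is consistent.

Only D1 conducts; I_R ≈ 0.99 mA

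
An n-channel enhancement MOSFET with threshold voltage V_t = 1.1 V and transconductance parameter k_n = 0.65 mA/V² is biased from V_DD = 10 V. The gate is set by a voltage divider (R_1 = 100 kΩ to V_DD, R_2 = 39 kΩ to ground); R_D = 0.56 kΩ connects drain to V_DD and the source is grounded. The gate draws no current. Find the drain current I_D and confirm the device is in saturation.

I_D ≈ 0.95 mA

V_G = V_DD·R_2/(R_1+R_2) = 10×39/139 = 2.81 V. With the source grounded, V_GS = V_G = 2.81 V.
Assume saturation: I_D = (k_n/2)(V_GS − V_t)² = (0.65/2)×(2.81 − 1.1)² = 0.325×1.71² = 0.946 mA.
V_DS = V_DD − I_D·R_D = 10 − 0.946×0.56 = 9.47 V.
Saturation requires V_DS ≥ V_GS − V_t = 1.71 V; 9.47 ≥ 1.71 ✓.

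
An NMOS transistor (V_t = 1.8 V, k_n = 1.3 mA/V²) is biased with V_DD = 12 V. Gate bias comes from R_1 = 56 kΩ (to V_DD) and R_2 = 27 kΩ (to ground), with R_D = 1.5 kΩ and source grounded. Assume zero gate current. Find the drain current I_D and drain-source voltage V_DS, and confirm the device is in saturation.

I_D ≈ 2.9 mA, V_DS ≈ 7.7 V

V_G = V_DD·R_2/(R_1+R_2) = 12×27/83 = 3.9 V. With the source grounded, V_GS = V_G = 3.9 V.
Assume saturation: I_D = (k_n/2)(V_GS − V_t)² = (1.3/2)×(3.9 − 1.8)² = 0.65×2.1² = 2.88 mA.
V_DS = V_DD − I_D·R_D = 12 − 2.88×1.5 = 7.69 V.
Saturation requires V_DS ≥ V_GS − V_t = 2.1 V; 7.69 ≥ 2.1 ✓.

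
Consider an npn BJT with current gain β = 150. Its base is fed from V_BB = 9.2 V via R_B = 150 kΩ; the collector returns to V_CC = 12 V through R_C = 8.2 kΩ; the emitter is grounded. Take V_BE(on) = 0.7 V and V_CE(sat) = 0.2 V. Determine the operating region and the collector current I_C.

Assume active: I_B = (9.2 − 0.7)/150 = 0.0567 mA, giving I_C = β·I_B = 8.5 mA.
But then V_CE = 12 − 8.5×8.2 = -57.7 V < V_CE(sat) = 0.2 V — impossible in the active region.
So the transistor is saturated. With V_CE = 0.2 V, I_C = (V_CC − 0.2)/R_C = 11.8/8.2 = 1.44 mA.
Check: β·I_B = 8.5 mA > I_C = 1.44 mA, confirming saturation.

saturation; I_C ≈ 1.4 mA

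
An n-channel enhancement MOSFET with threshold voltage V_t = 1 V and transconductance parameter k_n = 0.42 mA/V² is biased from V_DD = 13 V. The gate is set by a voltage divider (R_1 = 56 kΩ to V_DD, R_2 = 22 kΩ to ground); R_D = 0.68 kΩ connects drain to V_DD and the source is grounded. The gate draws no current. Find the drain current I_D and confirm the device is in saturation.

V_G = V_DD·R_2/(R_1+R_2) = 13×22/78 = 3.67 V. With the source grounded, V_GS = V_G = 3.67 V.
Assume saturation: I_D = (k_n/2)(V_GS − V_t)² = (0.42/2)×(3.67 − 1)² = 0.21×2.67² = 1.49 mA.
V_DS = V_DD − I_D·R_D = 13 − 1.49×0.68 = 12 V.
Saturation requires V_DS ≥ V_GS − V_t = 2.67 V; 12 ≥ 2.67 ✓.

I_D ≈ 1.5 mA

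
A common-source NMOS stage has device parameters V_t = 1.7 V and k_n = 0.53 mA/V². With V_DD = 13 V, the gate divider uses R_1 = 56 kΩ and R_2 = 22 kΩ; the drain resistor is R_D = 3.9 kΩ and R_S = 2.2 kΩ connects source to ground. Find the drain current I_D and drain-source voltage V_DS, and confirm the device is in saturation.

V_G = V_DD·R_2/(R_1+R_2) = 13×22/78 = 3.67 V.
Assume saturation: I_D = (k_n/2)(V_GS − V_t)² with V_GS = V_G − I_D·R_S = 3.67 − 2.2·I_D.
Substituting gives 1.28·I_D² − 3.29·I_D + 1.02 = 0, with roots I_D = 0.362 or 2.21 mA.
The root I_D = 2.21 mA gives V_GS = -1.18 V ≤ V_t, so take I_D = 0.362 mA.
Then V_GS = 2.87 V and V_DS = V_DD − I_D(R_D+R_S) = 13 − 0.362×6.1 = 10.8 V.
Saturation requires V_DS ≥ V_GS − V_t = 1.17 V; 10.8 ≥ 1.17 ✓.

I_D ≈ 0.36 mA, V_DS ≈ 11 V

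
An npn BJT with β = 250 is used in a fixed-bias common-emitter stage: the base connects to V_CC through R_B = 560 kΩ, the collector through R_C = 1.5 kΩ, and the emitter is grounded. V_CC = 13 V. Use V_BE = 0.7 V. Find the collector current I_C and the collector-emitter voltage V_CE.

I_C ≈ 5.5 mA, V_CE ≈ 4.8 V

Base loop: V_CC = I_B·R_B + V_BE, so I_B = (13 − 0.7)/560 kΩ = 0.022 mA.
In the active region I_C = β·I_B = 250 × 0.022 = 5.49 mA.
Collector loop: V_CE = V_CC − I_C·R_C = 13 − 5.49×1.5 = 4.76 V.
Since V_CE = 4.76 V > V_CE(sat) ≈ 0.2 V, the transistor is in the active region as assumed.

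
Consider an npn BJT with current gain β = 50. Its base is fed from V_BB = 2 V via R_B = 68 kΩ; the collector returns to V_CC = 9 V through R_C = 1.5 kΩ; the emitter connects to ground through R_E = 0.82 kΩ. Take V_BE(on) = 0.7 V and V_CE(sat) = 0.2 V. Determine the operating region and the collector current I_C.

Assume active. Base-emitter loop: I_B = (V_BB − V_BE)/(R_B + (β+1)R_E) = (2 − 0.7)/(68 + 51×0.82) = 0.0118 mA.
I_C = β·I_B = 50×0.0118 = 0.592 mA.
V_CE = V_CC − I_C·R_C − I_E·R_E = 9 − 0.592×1.5 − 0.604×0.82 = 7.62 V > V_CE(sat), so the active-region assumption holds.

active; I_C ≈ 0.59 mA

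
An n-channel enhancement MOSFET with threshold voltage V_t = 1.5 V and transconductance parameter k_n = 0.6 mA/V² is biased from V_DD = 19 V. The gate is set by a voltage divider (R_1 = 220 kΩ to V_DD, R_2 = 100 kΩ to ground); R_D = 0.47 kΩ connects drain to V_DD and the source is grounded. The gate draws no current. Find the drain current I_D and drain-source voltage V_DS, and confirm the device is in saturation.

I_D ≈ 5.9 mA, V_DS ≈ 16 V

V_G = V_DD·R_2/(R_1+R_2) = 19×100/320 = 5.94 V. With the source grounded, V_GS = V_G = 5.94 V.
Assume saturation: I_D = (k_n/2)(V_GS − V_t)² = (0.6/2)×(5.94 − 1.5)² = 0.3×4.44² = 5.91 mA.
V_DS = V_DD − I_D·R_D = 19 − 5.91×0.47 = 16.2 V.
Saturation requires V_DS ≥ V_GS − V_t = 4.44 V; 16.2 ≥ 4.44 ✓.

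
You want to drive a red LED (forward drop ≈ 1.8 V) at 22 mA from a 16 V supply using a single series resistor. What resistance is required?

R ≈ 0.65 kΩ

The resistor drops V_S − V_D = 16 − 1.8 = 14.2 V at 22 mA.
R = 14.2 V / 22 mA = 0.645 kΩ.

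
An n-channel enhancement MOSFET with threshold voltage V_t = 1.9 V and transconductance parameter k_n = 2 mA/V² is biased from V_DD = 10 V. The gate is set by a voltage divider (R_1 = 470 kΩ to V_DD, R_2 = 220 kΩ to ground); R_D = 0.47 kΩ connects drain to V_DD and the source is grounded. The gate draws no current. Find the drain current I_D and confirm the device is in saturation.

V_G = V_DD·R_2/(R_1+R_2) = 10×220/690 = 3.19 V. With the source grounded, V_GS = V_G = 3.19 V.
Assume saturation: I_D = (k_n/2)(V_GS − V_t)² = (2/2)×(3.19 − 1.9)² = 1×1.29² = 1.66 mA.
V_DS = V_DD − I_D·R_D = 10 − 1.66×0.47 = 9.22 V.
Saturation requires V_DS ≥ V_GS − V_t = 1.29 V; 9.22 ≥ 1.29 ✓.

I_D ≈ 1.7 mA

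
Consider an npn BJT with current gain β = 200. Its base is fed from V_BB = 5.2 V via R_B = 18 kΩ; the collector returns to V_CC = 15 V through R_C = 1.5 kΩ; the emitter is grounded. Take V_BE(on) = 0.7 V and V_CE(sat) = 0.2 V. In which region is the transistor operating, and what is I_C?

saturation; I_C ≈ 9.9 mA

Assume active: I_B = (5.2 − 0.7)/18 = 0.25 mA, giving I_C = β·I_B = 50 mA.
But then V_CE = 15 − 50×1.5 = -60 V < V_CE(sat) = 0.2 V — impossible in the active region.
So the transistor is saturated. With V_CE = 0.2 V, I_C = (V_CC − 0.2)/R_C = 14.8/1.5 = 9.87 mA.
Check: β·I_B = 50 mA > I_C = 9.87 mA, confirming saturation.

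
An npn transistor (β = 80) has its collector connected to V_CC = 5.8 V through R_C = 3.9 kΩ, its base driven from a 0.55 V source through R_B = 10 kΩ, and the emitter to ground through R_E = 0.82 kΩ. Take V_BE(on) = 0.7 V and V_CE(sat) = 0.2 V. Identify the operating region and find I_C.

V_BB = 0.55 V ≤ V_BE(on) = 0.7 V, so the base-emitter junction is not forward biased.
The transistor is in cutoff: I_B = I_C = 0.

cutoff; I_C ≈ 0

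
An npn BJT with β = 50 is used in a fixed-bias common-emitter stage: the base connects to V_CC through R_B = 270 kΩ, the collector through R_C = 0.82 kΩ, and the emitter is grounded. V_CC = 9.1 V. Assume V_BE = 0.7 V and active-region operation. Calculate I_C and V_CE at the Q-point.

I_C ≈ 1.6 mA, V_CE ≈ 7.8 V

Base loop: V_CC = I_B·R_B + V_BE, so I_B = (9.1 − 0.7)/270 kΩ = 0.0311 mA.
In the active region I_C = β·I_B = 50 × 0.0311 = 1.56 mA.
Collector loop: V_CE = V_CC − I_C·R_C = 9.1 − 1.56×0.82 = 7.82 V.
Since V_CE = 7.82 V > V_CE(sat) ≈ 0.2 V, the transistor is in the active region as assumed.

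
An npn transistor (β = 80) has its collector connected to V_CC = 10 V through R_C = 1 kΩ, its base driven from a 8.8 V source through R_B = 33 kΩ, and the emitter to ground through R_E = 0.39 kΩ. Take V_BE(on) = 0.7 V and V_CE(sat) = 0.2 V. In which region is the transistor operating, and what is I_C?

saturation; I_C ≈ 7 mA

Assume active: I_B = (8.8 − 0.7)/(33 + 81×0.39) = 0.125 mA, I_C = β·I_B = 10 mA.
Then V_CE = 10 − 10×1 − 10.2×0.39 = -3.99 V < 0.2 V — the active assumption fails.
Re-solve with V_CE = 0.2 V. KCL at the emitter: V_E/R_E = (V_BB−0.7−V_E)/R_B + (V_CC−0.2−V_E)/R_C, giving V_E = 2.79 V.
I_C = (V_CC − 0.2 − V_E)/R_C = (9.8 − 2.79)/1 = 7.01 mA.
Check: I_B = (8.1 − 2.79)/33 = 0.161 mA, and β·I_B = 12.9 mA > I_C, confirming saturation.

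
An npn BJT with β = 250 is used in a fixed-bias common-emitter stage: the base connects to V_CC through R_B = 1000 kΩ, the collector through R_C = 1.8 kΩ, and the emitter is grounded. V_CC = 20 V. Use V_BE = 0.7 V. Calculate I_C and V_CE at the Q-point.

Base loop: V_CC = I_B·R_B + V_BE, so I_B = (20 − 0.7)/1000 kΩ = 0.0193 mA.
In the active region I_C = β·I_B = 250 × 0.0193 = 4.83 mA.
Collector loop: V_CE = V_CC − I_C·R_C = 20 − 4.83×1.8 = 11.3 V.
Since V_CE = 11.3 V > V_CE(sat) ≈ 0.2 V, the transistor is in the active region as assumed.

I_C ≈ 4.8 mA, V_CE ≈ 11 V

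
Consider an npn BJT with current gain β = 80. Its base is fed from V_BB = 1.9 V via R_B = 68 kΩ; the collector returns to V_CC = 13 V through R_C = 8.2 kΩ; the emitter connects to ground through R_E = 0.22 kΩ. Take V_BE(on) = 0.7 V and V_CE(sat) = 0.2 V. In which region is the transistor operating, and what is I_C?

active; I_C ≈ 1.1 mA

Assume active. Base-emitter loop: I_B = (V_BB − V_BE)/(R_B + (β+1)R_E) = (1.9 − 0.7)/(68 + 81×0.22) = 0.014 mA.
I_C = β·I_B = 80×0.014 = 1.12 mA.
V_CE = V_CC − I_C·R_C − I_E·R_E = 13 − 1.12×8.2 − 1.13×0.22 = 3.58 V > V_CE(sat), so the active-region assumption holds.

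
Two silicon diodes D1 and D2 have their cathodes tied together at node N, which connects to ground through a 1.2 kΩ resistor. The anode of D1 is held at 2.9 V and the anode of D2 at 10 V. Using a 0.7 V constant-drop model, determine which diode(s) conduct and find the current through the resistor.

Assume both conduct. Then node N would need to be at both 2.9−0.7 = 2.2 V and 10−0.7 = 9.3 V, which is impossible.
Assume only D2 conducts: V_N = 10 − 0.7 = 9.3 V, so I_R = 9.3/1.2 = 7.75 mA.
Check D1: its anode-to-cathode voltage is 2.9 − 9.3 = -6.4 V < 0.7 V, so it is off. The assumption is consistent.

Only D2 conducts; I_R ≈ 7.8 mA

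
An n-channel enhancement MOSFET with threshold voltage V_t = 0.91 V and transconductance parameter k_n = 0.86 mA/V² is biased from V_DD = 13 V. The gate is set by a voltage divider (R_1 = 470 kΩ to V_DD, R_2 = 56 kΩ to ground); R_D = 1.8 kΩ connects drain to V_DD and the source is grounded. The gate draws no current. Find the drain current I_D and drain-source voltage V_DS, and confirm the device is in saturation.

V_G = V_DD·R_2/(R_1+R_2) = 13×56/526 = 1.38 V. With the source grounded, V_GS = V_G = 1.38 V.
Assume saturation: I_D = (k_n/2)(V_GS − V_t)² = (0.86/2)×(1.38 − 0.91)² = 0.43×0.474² = 0.0966 mA.
V_DS = V_DD − I_D·R_D = 13 − 0.0966×1.8 = 12.8 V.
Saturation requires V_DS ≥ V_GS − V_t = 0.474 V; 12.8 ≥ 0.474 ✓.

I_D ≈ 0.097 mA, V_DS ≈ 13 V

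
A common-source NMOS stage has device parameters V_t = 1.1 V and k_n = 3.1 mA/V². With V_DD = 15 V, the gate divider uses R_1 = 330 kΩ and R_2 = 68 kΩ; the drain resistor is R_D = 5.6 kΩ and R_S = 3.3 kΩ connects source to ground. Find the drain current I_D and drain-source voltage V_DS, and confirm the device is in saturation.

I_D ≈ 0.31 mA, V_DS ≈ 12 V

V_G = V_DD·R_2/(R_1+R_2) = 15×68/398 = 2.56 V.
Assume saturation: I_D = (k_n/2)(V_GS − V_t)² with V_GS = V_G − I_D·R_S = 2.56 − 3.3·I_D.
Substituting gives 16.9·I_D² − 16·I_D + 3.32 = 0, with roots I_D = 0.308 or 0.638 mA.
The root I_D = 0.638 mA gives V_GS = 0.459 V ≤ V_t, so take I_D = 0.308 mA.
Then V_GS = 1.55 V and V_DS = V_DD − I_D(R_D+R_S) = 15 − 0.308×8.9 = 12.3 V.
Saturation requires V_DS ≥ V_GS − V_t = 0.446 V; 12.3 ≥ 0.446 ✓.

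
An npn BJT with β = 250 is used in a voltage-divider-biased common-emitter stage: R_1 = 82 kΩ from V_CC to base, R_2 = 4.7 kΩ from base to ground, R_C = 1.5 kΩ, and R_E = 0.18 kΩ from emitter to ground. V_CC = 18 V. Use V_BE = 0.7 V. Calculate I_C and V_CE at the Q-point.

Thevenize the base divider: V_Th = V_CC·R_2/(R_1+R_2) = 18×4.7/86.7 = 0.976 V, R_Th = R_1‖R_2 = 4.45 kΩ.
Base-emitter loop: V_Th = I_B·R_Th + V_BE + (β+1)I_B·R_E, so I_B = (0.976 − 0.7) / (4.45 + 251×0.18) = 0.00556 mA.
I_C = β·I_B = 250×0.00556 = 1.39 mA, and I_E = (β+1)I_B = 1.39 mA.
V_CE = V_CC − I_C·R_C − I_E·R_E = 18 − 1.39×1.5 − 1.39×0.18 = 15.7 V.
V_CE = 15.7 V > 0.2 V confirms active-region operation.

I_C ≈ 1.4 mA, V_CE ≈ 16 V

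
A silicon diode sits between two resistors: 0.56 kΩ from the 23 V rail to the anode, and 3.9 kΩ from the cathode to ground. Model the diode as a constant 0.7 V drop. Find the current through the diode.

I ≈ 5 mA

The two resistors are in series with the diode, so KVL gives 23 = I·0.56 + 0.7 + I·3.9.
I = (23 − 0.7) / (0.56 + 3.9) kΩ = 22.3 / 4.46 = 5 mA.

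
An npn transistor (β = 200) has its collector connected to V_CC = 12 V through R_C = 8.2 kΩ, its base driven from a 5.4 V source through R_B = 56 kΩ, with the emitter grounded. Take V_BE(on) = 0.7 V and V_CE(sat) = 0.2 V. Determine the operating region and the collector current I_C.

saturation; I_C ≈ 1.4 mA

Assume active: I_B = (5.4 − 0.7)/56 = 0.0839 mA, giving I_C = β·I_B = 16.8 mA.
But then V_CE = 12 − 16.8×8.2 = -126 V < V_CE(sat) = 0.2 V — impossible in the active region.
So the transistor is saturated. With V_CE = 0.2 V, I_C = (V_CC − 0.2)/R_C = 11.8/8.2 = 1.44 mA.
Check: β·I_B = 16.8 mA > I_C = 1.44 mA, confirming saturation.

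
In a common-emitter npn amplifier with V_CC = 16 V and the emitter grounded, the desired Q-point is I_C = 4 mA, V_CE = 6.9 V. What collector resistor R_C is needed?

Collector loop: V_CC = I_C·R_C + V_CE.
R_C = (V_CC − V_CE)/I_C = (16 − 6.9)/4 = 2.27 kΩ.

R_C ≈ 2.3 kΩ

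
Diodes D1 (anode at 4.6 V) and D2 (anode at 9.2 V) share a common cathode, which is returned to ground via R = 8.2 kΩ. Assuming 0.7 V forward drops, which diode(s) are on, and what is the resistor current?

Only D2 conducts; I_R ≈ 1 mA

Assume both conduct. Then node N would need to be at both 4.6−0.7 = 3.9 V and 9.2−0.7 = 8.5 V, which is impossible.
Assume only D2 conducts: V_N = 9.2 − 0.7 = 8.5 V, so I_R = 8.5/8.2 = 1.04 mA.
Check D1: its anode-to-cathode voltage is 4.6 − 8.5 = -3.9 V < 0.7 V, so it is off. The assumption is consistent.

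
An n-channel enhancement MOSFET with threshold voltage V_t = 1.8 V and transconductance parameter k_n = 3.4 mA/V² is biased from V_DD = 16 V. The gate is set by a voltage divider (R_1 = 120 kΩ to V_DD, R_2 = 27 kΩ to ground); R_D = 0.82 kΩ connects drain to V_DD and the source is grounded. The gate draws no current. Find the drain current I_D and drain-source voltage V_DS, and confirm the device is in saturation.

I_D ≈ 2.2 mA, V_DS ≈ 14 V

V_G = V_DD·R_2/(R_1+R_2) = 16×27/147 = 2.94 V. With the source grounded, V_GS = V_G = 2.94 V.
Assume saturation: I_D = (k_n/2)(V_GS − V_t)² = (3.4/2)×(2.94 − 1.8)² = 1.7×1.14² = 2.2 mA.
V_DS = V_DD − I_D·R_D = 16 − 2.2×0.82 = 14.2 V.
Saturation requires V_DS ≥ V_GS − V_t = 1.14 V; 14.2 ≥ 1.14 ✓.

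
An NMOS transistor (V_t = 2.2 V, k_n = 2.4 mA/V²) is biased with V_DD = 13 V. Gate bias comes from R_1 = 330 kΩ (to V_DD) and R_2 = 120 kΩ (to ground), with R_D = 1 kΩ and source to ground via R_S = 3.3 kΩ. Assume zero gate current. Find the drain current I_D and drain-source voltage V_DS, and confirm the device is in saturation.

I_D ≈ 0.25 mA, V_DS ≈ 12 V

V_G = V_DD·R_2/(R_1+R_2) = 13×120/450 = 3.47 V.
Assume saturation: I_D = (k_n/2)(V_GS − V_t)² with V_GS = V_G − I_D·R_S = 3.47 − 3.3·I_D.
Substituting gives 13.1·I_D² − 11·I_D + 1.93 = 0, with roots I_D = 0.246 or 0.598 mA.
The root I_D = 0.598 mA gives V_GS = 1.49 V ≤ V_t, so take I_D = 0.246 mA.
Then V_GS = 2.65 V and V_DS = V_DD − I_D(R_D+R_S) = 13 − 0.246×4.3 = 11.9 V.
Saturation requires V_DS ≥ V_GS − V_t = 0.453 V; 11.9 ≥ 0.453 ✓.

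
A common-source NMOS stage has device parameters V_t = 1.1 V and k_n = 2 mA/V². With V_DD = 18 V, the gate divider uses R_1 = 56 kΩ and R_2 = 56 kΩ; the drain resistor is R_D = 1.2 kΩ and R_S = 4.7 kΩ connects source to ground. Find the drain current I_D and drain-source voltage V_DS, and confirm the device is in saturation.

I_D ≈ 1.4 mA, V_DS ≈ 9.6 V

V_G = V_DD·R_2/(R_1+R_2) = 18×56/112 = 9 V.
Assume saturation: I_D = (k_n/2)(V_GS − V_t)² with V_GS = V_G − I_D·R_S = 9 − 4.7·I_D.
Substituting gives 22.1·I_D² − 75.3·I_D + 62.4 = 0, with roots I_D = 1.43 or 1.98 mA.
The root I_D = 1.98 mA gives V_GS = -0.307 V ≤ V_t, so take I_D = 1.43 mA.
Then V_GS = 2.29 V and V_DS = V_DD − I_D(R_D+R_S) = 18 − 1.43×5.9 = 9.58 V.
Saturation requires V_DS ≥ V_GS − V_t = 1.19 V; 9.58 ≥ 1.19 ✓.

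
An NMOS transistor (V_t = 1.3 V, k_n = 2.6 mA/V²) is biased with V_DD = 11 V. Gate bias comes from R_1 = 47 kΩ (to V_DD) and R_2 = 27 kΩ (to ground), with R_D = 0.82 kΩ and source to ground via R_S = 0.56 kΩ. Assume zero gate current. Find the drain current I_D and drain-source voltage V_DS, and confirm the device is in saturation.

I_D ≈ 2.4 mA, V_DS ≈ 7.7 V

V_G = V_DD·R_2/(R_1+R_2) = 11×27/74 = 4.01 V.
Assume saturation: I_D = (k_n/2)(V_GS − V_t)² with V_GS = V_G − I_D·R_S = 4.01 − 0.56·I_D.
Substituting gives 0.408·I_D² − 4.95·I_D + 9.57 = 0, with roots I_D = 2.41 or 9.73 mA.
The root I_D = 9.73 mA gives V_GS = -1.44 V ≤ V_t, so take I_D = 2.41 mA.
Then V_GS = 2.66 V and V_DS = V_DD − I_D(R_D+R_S) = 11 − 2.41×1.38 = 7.67 V.
Saturation requires V_DS ≥ V_GS − V_t = 1.36 V; 7.67 ≥ 1.36 ✓.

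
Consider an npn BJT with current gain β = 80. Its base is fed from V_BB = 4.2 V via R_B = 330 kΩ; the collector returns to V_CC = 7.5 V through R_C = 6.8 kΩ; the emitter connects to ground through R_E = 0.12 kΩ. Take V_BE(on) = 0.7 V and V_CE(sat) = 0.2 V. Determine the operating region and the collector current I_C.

Assume active. Base-emitter loop: I_B = (V_BB − V_BE)/(R_B + (β+1)R_E) = (4.2 − 0.7)/(330 + 81×0.12) = 0.0103 mA.
I_C = β·I_B = 80×0.0103 = 0.824 mA.
V_CE = V_CC − I_C·R_C − I_E·R_E = 7.5 − 0.824×6.8 − 0.835×0.12 = 1.8 V > V_CE(sat), so the active-region assumption holds.

active; I_C ≈ 0.82 mA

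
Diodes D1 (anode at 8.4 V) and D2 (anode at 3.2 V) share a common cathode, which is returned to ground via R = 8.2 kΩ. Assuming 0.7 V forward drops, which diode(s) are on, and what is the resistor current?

Assume both conduct. Then node N would need to be at both 8.4−0.7 = 7.7 V and 3.2−0.7 = 2.5 V, which is impossible.
Assume only D1 conducts: V_N = 8.4 − 0.7 = 7.7 V, so I_R = 7.7/8.2 = 0.939 mA.
Check D2: its anode-to-cathode voltage is 3.2 − 7.7 = -4.5 V < 0.7 V, so it is off. The assumption is consistent.

Only D1 conducts; I_R ≈ 0.94 mA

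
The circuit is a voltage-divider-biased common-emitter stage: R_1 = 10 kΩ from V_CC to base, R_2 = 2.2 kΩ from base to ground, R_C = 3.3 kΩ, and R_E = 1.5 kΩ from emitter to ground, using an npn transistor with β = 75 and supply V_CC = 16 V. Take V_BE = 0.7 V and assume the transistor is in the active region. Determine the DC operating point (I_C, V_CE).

Thevenize the base divider: V_Th = V_CC·R_2/(R_1+R_2) = 16×2.2/12.2 = 2.89 V, R_Th = R_1‖R_2 = 1.8 kΩ.
Base-emitter loop: V_Th = I_B·R_Th + V_BE + (β+1)I_B·R_E, so I_B = (2.89 − 0.7) / (1.8 + 76×1.5) = 0.0189 mA.
I_C = β·I_B = 75×0.0189 = 1.42 mA, and I_E = (β+1)I_B = 1.43 mA.
V_CE = V_CC − I_C·R_C − I_E·R_E = 16 − 1.42×3.3 − 1.43×1.5 = 9.18 V.
V_CE = 9.18 V > 0.2 V confirms active-region operation.

I_C ≈ 1.4 mA, V_CE ≈ 9.2 V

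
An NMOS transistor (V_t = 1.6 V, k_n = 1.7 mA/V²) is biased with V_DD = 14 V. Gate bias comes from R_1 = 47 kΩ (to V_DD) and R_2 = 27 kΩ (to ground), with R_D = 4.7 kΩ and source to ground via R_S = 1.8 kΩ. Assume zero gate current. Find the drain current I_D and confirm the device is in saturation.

I_D ≈ 1.3 mA

V_G = V_DD·R_2/(R_1+R_2) = 14×27/74 = 5.11 V.
Assume saturation: I_D = (k_n/2)(V_GS − V_t)² with V_GS = V_G − I_D·R_S = 5.11 − 1.8·I_D.
Substituting gives 2.75·I_D² − 11.7·I_D + 10.5 = 0, with roots I_D = 1.27 or 2.99 mA.
The root I_D = 2.99 mA gives V_GS = -0.276 V ≤ V_t, so take I_D = 1.27 mA.
Then V_GS = 2.82 V and V_DS = V_DD − I_D(R_D+R_S) = 14 − 1.27×6.5 = 5.75 V.
Saturation requires V_DS ≥ V_GS − V_t = 1.22 V; 5.75 ≥ 1.22 ✓.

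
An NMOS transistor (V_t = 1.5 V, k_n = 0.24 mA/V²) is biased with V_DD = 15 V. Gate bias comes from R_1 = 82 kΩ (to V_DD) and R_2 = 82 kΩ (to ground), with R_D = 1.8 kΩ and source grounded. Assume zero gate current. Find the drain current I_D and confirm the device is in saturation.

I_D ≈ 4.3 mA

V_G = V_DD·R_2/(R_1+R_2) = 15×82/164 = 7.5 V. With the source grounded, V_GS = V_G = 7.5 V.
Assume saturation: I_D = (k_n/2)(V_GS − V_t)² = (0.24/2)×(7.5 − 1.5)² = 0.12×6² = 4.32 mA.
V_DS = V_DD − I_D·R_D = 15 − 4.32×1.8 = 7.22 V.
Saturation requires V_DS ≥ V_GS − V_t = 6 V; 7.22 ≥ 6 ✓.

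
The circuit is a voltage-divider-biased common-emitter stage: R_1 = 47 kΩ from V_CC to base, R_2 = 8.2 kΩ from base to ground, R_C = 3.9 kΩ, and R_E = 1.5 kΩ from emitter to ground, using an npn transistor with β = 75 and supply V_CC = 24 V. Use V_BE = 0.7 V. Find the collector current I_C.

I_C ≈ 1.8 mA

Thevenize the base divider: V_Th = V_CC·R_2/(R_1+R_2) = 24×8.2/55.2 = 3.57 V, R_Th = R_1‖R_2 = 6.98 kΩ.
Base-emitter loop: V_Th = I_B·R_Th + V_BE + (β+1)I_B·R_E, so I_B = (3.57 − 0.7) / (6.98 + 76×1.5) = 0.0237 mA.
I_C = β·I_B = 75×0.0237 = 1.78 mA, and I_E = (β+1)I_B = 1.8 mA.
V_CE = V_CC − I_C·R_C − I_E·R_E = 24 − 1.78×3.9 − 1.8×1.5 = 14.4 V.
V_CE = 14.4 V > 0.2 V confirms active-region operation.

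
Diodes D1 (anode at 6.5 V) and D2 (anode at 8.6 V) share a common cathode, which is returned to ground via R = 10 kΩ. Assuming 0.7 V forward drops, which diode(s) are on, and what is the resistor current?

Assume both conduct. Then node N would need to be at both 6.5−0.7 = 5.8 V and 8.6−0.7 = 7.9 V, which is impossible.
Assume only D2 conducts: V_N = 8.6 − 0.7 = 7.9 V, so I_R = 7.9/10 = 0.79 mA.
Check D1: its anode-to-cathode voltage is 6.5 − 7.9 = -1.4 V < 0.7 V, so it is off. The assumption is consistent.

Only D2 conducts; I_R ≈ 0.79 mA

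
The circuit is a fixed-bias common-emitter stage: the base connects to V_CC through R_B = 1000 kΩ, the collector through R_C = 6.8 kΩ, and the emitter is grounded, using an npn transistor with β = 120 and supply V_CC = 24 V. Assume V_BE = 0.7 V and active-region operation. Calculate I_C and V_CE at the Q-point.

I_C ≈ 2.8 mA, V_CE ≈ 5 V

Base loop: V_CC = I_B·R_B + V_BE, so I_B = (24 − 0.7)/1000 kΩ = 0.0233 mA.
In the active region I_C = β·I_B = 120 × 0.0233 = 2.8 mA.
Collector loop: V_CE = V_CC − I_C·R_C = 24 − 2.8×6.8 = 4.99 V.
Since V_CE = 4.99 V > V_CE(sat) ≈ 0.2 V, the transistor is in the active region as assumed.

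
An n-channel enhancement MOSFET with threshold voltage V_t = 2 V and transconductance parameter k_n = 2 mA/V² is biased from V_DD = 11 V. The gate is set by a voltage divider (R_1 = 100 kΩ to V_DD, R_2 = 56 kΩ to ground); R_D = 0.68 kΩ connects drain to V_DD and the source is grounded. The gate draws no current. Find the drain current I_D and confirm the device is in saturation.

I_D ≈ 3.8 mA

V_G = V_DD·R_2/(R_1+R_2) = 11×56/156 = 3.95 V. With the source grounded, V_GS = V_G = 3.95 V.
Assume saturation: I_D = (k_n/2)(V_GS − V_t)² = (2/2)×(3.95 − 2)² = 1×1.95² = 3.8 mA.
V_DS = V_DD − I_D·R_D = 11 − 3.8×0.68 = 8.42 V.
Saturation requires V_DS ≥ V_GS − V_t = 1.95 V; 8.42 ≥ 1.95 ✓.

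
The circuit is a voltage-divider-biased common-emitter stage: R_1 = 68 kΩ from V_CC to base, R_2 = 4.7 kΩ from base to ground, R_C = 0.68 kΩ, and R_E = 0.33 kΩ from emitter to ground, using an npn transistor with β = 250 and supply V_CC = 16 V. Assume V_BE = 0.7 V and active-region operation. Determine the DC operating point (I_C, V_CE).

Thevenize the base divider: V_Th = V_CC·R_2/(R_1+R_2) = 16×4.7/72.7 = 1.03 V, R_Th = R_1‖R_2 = 4.4 kΩ.
Base-emitter loop: V_Th = I_B·R_Th + V_BE + (β+1)I_B·R_E, so I_B = (1.03 − 0.7) / (4.4 + 251×0.33) = 0.00383 mA.
I_C = β·I_B = 250×0.00383 = 0.958 mA, and I_E = (β+1)I_B = 0.962 mA.
V_CE = V_CC − I_C·R_C − I_E·R_E = 16 − 0.958×0.68 − 0.962×0.33 = 15 V.
V_CE = 15 V > 0.2 V confirms active-region operation.

I_C ≈ 0.96 mA, V_CE ≈ 15 V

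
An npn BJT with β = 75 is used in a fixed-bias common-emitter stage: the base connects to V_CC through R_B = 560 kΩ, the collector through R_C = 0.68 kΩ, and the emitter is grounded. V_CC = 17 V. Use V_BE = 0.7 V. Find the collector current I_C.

I_C ≈ 2.2 mA

Base loop: V_CC = I_B·R_B + V_BE, so I_B = (17 − 0.7)/560 kΩ = 0.0291 mA.
In the active region I_C = β·I_B = 75 × 0.0291 = 2.18 mA.
Collector loop: V_CE = V_CC − I_C·R_C = 17 − 2.18×0.68 = 15.5 V.
Since V_CE = 15.5 V > V_CE(sat) ≈ 0.2 V, the transistor is in the active region as assumed.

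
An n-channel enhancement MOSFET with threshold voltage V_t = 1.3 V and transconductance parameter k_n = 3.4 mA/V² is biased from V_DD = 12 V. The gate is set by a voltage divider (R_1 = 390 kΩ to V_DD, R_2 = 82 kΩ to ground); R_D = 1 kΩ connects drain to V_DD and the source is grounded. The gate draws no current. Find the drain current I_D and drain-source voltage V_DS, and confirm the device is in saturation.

I_D ≈ 1 mA, V_DS ≈ 11 V

V_G = V_DD·R_2/(R_1+R_2) = 12×82/472 = 2.08 V. With the source grounded, V_GS = V_G = 2.08 V.
Assume saturation: I_D = (k_n/2)(V_GS − V_t)² = (3.4/2)×(2.08 − 1.3)² = 1.7×0.785² = 1.05 mA.
V_DS = V_DD − I_D·R_D = 12 − 1.05×1 = 11 V.
Saturation requires V_DS ≥ V_GS − V_t = 0.785 V; 11 ≥ 0.785 ✓.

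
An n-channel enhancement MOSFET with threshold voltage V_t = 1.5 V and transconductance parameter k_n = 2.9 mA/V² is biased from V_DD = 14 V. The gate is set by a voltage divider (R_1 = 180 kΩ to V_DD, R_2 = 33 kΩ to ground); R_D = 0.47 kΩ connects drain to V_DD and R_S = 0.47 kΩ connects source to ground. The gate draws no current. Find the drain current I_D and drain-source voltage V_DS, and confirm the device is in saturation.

I_D ≈ 0.36 mA, V_DS ≈ 14 V

V_G = V_DD·R_2/(R_1+R_2) = 14×33/213 = 2.17 V.
Assume saturation: I_D = (k_n/2)(V_GS − V_t)² with V_GS = V_G − I_D·R_S = 2.17 − 0.47·I_D.
Substituting gives 0.32·I_D² − 1.91·I_D + 0.649 = 0, with roots I_D = 0.361 or 5.61 mA.
The root I_D = 5.61 mA gives V_GS = -0.467 V ≤ V_t, so take I_D = 0.361 mA.
Then V_GS = 2 V and V_DS = V_DD − I_D(R_D+R_S) = 14 − 0.361×0.94 = 13.7 V.
Saturation requires V_DS ≥ V_GS − V_t = 0.499 V; 13.7 ≥ 0.499 ✓.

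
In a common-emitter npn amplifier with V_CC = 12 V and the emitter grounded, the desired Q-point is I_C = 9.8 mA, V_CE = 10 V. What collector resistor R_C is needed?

Collector loop: V_CC = I_C·R_C + V_CE.
R_C = (V_CC − V_CE)/I_C = (12 − 10)/9.8 = 0.204 kΩ.

R_C ≈ 0.2 kΩ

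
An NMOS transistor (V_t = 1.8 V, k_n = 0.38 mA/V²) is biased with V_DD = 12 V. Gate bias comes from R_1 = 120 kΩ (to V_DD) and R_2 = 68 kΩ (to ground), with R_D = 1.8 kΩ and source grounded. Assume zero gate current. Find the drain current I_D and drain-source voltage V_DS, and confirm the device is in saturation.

I_D ≈ 1.2 mA, V_DS ≈ 9.8 V

V_G = V_DD·R_2/(R_1+R_2) = 12×68/188 = 4.34 V. With the source grounded, V_GS = V_G = 4.34 V.
Assume saturation: I_D = (k_n/2)(V_GS − V_t)² = (0.38/2)×(4.34 − 1.8)² = 0.19×2.54² = 1.23 mA.
V_DS = V_DD − I_D·R_D = 12 − 1.23×1.8 = 9.79 V.
Saturation requires V_DS ≥ V_GS − V_t = 2.54 V; 9.79 ≥ 2.54 ✓.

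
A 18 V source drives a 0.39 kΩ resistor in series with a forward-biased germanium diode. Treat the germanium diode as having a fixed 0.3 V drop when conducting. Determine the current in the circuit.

KVL around the loop: 18 = V_D + I·R = 0.3 + I × 0.39 kΩ.
So I = (18 − 0.3) / 0.39 kΩ = 17.7 / 0.39 = 45.4 mA.

I ≈ 45 mA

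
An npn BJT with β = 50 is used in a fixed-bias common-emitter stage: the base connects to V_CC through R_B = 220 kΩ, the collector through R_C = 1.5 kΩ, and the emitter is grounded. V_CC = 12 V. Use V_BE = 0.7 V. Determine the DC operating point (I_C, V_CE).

I_C ≈ 2.6 mA, V_CE ≈ 8.1 V

Base loop: V_CC = I_B·R_B + V_BE, so I_B = (12 − 0.7)/220 kΩ = 0.0514 mA.
In the active region I_C = β·I_B = 50 × 0.0514 = 2.57 mA.
Collector loop: V_CE = V_CC − I_C·R_C = 12 − 2.57×1.5 = 8.15 V.
Since V_CE = 8.15 V > V_CE(sat) ≈ 0.2 V, the transistor is in the active region as assumed.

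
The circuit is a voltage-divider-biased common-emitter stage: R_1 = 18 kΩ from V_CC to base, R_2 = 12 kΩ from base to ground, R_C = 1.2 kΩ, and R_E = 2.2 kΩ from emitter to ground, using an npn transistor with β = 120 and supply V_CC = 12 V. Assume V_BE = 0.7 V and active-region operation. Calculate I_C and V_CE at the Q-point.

I_C ≈ 1.8 mA, V_CE ≈ 5.8 V

Thevenize the base divider: V_Th = V_CC·R_2/(R_1+R_2) = 12×12/30 = 4.8 V, R_Th = R_1‖R_2 = 7.2 kΩ.
Base-emitter loop: V_Th = I_B·R_Th + V_BE + (β+1)I_B·R_E, so I_B = (4.8 − 0.7) / (7.2 + 121×2.2) = 0.015 mA.
I_C = β·I_B = 120×0.015 = 1.8 mA, and I_E = (β+1)I_B = 1.81 mA.
V_CE = V_CC − I_C·R_C − I_E·R_E = 12 − 1.8×1.2 − 1.81×2.2 = 5.85 V.
V_CE = 5.85 V > 0.2 V confirms active-region operation.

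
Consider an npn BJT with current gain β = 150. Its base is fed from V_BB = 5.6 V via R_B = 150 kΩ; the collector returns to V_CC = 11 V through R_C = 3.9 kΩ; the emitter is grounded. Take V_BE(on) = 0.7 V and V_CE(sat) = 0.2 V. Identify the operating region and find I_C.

Assume active: I_B = (5.6 − 0.7)/150 = 0.0327 mA, giving I_C = β·I_B = 4.9 mA.
But then V_CE = 11 − 4.9×3.9 = -8.11 V < V_CE(sat) = 0.2 V — impossible in the active region.
So the transistor is saturated. With V_CE = 0.2 V, I_C = (V_CC − 0.2)/R_C = 10.8/3.9 = 2.77 mA.
Check: β·I_B = 4.9 mA > I_C = 2.77 mA, confirming saturation.

saturation; I_C ≈ 2.8 mA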